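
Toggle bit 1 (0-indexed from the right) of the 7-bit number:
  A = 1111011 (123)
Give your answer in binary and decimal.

Mask = 1 << 1 = 0000010
Bit 1 of A is 1; XOR with the mask flips it to 0.
  1111011
^ 0000010
---------
  1111001

Answer: 1111001 (121)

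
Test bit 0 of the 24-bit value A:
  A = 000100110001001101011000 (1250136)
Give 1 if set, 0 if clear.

Bit 0 is the 1st from the right.
  000100110001001101011000
                         ^
That bit is 0.

Answer: 0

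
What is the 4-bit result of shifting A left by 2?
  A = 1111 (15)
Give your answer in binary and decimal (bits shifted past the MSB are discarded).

Shift left by 2: drop the top 2 bit(s), append 2 zero(s) on the right.
  1111  ->  discard [11], keep [11], append 00
= 1100

Answer: 1100 (12)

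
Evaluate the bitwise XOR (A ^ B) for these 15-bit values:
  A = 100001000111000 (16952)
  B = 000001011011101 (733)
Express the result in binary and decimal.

Apply ^ to each column (1 where bits differ):
  100001000111000
^ 000001011011101
-----------------
  100000011100101

Answer: 100000011100101 (16613)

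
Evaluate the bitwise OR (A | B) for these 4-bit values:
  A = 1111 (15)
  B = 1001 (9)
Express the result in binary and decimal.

Apply | to each column (1 where either bit is 1):
  1111
| 1001
------
  1111

Answer: 1111 (15)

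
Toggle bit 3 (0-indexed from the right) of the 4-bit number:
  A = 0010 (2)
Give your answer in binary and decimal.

Mask = 1 << 3 = 1000
Bit 3 of A is 0; XOR with the mask flips it to 1.
  0010
^ 1000
------
  1010

Answer: 1010 (10)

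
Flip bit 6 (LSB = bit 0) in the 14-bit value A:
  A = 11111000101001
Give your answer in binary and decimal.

Mask = 1 << 6 = 00000001000000
Bit 6 of A is 0; XOR with the mask flips it to 1.
  11111000101001
^ 00000001000000
----------------
  11111001101001

Answer: 11111001101001 (15977)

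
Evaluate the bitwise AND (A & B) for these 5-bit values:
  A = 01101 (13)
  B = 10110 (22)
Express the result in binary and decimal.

Apply & to each column (1 only where both bits are 1):
  01101
& 10110
-------
  00100

Answer: 00100 (4)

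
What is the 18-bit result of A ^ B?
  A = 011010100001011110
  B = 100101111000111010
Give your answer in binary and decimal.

Apply ^ to each column (1 where bits differ):
  011010100001011110
^ 100101111000111010
--------------------
  111111011001100100

Answer: 111111011001100100 (259684)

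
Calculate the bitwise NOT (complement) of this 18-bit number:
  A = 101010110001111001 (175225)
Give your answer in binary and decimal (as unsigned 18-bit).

Flip each bit (0->1, 1->0):
  101010110001111001
  010101001110000110

Answer: 010101001110000110 (86918)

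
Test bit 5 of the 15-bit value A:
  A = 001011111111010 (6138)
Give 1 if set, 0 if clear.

Bit 5 is the 6th from the right.
  001011111111010
           ^
That bit is 1.

Answer: 1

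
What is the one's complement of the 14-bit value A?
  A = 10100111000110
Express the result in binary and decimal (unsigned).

Flip each bit (0->1, 1->0):
  10100111000110
  01011000111001

Answer: 01011000111001 (5689)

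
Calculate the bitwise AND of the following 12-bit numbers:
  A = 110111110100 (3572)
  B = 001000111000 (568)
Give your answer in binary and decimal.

Apply & to each column (1 only where both bits are 1):
  110111110100
& 001000111000
--------------
  000000110000

Answer: 000000110000 (48)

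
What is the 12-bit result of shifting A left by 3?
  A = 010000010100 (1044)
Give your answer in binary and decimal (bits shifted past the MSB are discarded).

Shift left by 3: drop the top 3 bit(s), append 3 zero(s) on the right.
  010000010100  ->  discard [010], keep [000010100], append 000
= 000010100000

Answer: 000010100000 (160)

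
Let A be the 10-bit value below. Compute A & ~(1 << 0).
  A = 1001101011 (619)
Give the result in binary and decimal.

Mask = ~(1 << 0) = 1111111110
Bit 0 of A is 1, so AND-ing with the mask clears it to 0.
  1001101011
& 1111111110
------------
  1001101010

Answer: 1001101010 (618)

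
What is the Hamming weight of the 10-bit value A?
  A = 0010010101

0010010101
1-bits at positions (from bit 0 = LSB): 0, 2, 4, 7
Count = 4

Answer: 4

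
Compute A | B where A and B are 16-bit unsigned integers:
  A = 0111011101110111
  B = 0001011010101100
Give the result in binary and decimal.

Apply | to each column (1 where either bit is 1):
  0111011101110111
| 0001011010101100
------------------
  0111011111111111

Answer: 0111011111111111 (30719)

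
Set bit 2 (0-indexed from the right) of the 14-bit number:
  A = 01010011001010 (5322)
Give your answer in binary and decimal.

Mask = 1 << 2 = 00000000000100
Bit 2 of A is 0, so OR-ing with the mask flips it to 1.
  01010011001010
| 00000000000100
----------------
  01010011001110

Answer: 01010011001110 (5326)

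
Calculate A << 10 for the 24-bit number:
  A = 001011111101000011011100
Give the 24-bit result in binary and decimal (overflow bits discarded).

Shift left by 10: drop the top 10 bit(s), append 10 zero(s) on the right.
  001011111101000011011100  ->  discard [0010111111], keep [01000011011100], append 0000000000
= 010000110111000000000000

Answer: 010000110111000000000000 (4419584)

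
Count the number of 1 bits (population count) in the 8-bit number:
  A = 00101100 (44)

00101100
1-bits at positions (from bit 0 = LSB): 2, 3, 5
Count = 3

Answer: 3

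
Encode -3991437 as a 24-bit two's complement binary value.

1. Binary of +3991437:  001111001110011110001101
2. Invert bits:     110000110001100001110010
3. Add 1:           110000110001100001110011

Answer: 110000110001100001110011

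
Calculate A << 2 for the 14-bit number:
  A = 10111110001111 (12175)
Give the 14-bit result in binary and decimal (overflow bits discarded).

Shift left by 2: drop the top 2 bit(s), append 2 zero(s) on the right.
  10111110001111  ->  discard [10], keep [111110001111], append 00
= 11111000111100

Answer: 11111000111100 (15932)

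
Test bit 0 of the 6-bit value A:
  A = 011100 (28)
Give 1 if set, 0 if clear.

Bit 0 is the 1st from the right.
  011100
       ^
That bit is 0.

Answer: 0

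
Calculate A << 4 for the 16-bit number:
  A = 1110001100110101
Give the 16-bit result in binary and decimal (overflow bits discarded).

Shift left by 4: drop the top 4 bit(s), append 4 zero(s) on the right.
  1110001100110101  ->  discard [1110], keep [001100110101], append 0000
= 0011001101010000

Answer: 0011001101010000 (13136)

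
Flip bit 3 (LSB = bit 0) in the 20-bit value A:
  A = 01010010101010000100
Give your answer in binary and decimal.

Mask = 1 << 3 = 00000000000000001000
Bit 3 of A is 0; XOR with the mask flips it to 1.
  01010010101010000100
^ 00000000000000001000
----------------------
  01010010101010001100

Answer: 01010010101010001100 (338572)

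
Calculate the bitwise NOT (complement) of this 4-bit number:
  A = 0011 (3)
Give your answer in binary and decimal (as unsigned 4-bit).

Flip each bit (0->1, 1->0):
  0011
  1100

Answer: 1100 (12)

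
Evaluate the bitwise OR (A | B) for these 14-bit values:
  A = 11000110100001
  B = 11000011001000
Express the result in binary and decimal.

Apply | to each column (1 where either bit is 1):
  11000110100001
| 11000011001000
----------------
  11000111101001

Answer: 11000111101001 (12777)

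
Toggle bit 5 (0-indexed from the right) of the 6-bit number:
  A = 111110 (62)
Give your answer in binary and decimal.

Mask = 1 << 5 = 100000
Bit 5 of A is 1; XOR with the mask flips it to 0.
  111110
^ 100000
--------
  011110

Answer: 011110 (30)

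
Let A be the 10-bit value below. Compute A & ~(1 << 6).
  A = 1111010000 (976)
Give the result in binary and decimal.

Mask = ~(1 << 6) = 1110111111
Bit 6 of A is 1, so AND-ing with the mask clears it to 0.
  1111010000
& 1110111111
------------
  1110010000

Answer: 1110010000 (912)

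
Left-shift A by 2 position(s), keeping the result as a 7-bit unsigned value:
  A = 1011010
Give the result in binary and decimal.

Shift left by 2: drop the top 2 bit(s), append 2 zero(s) on the right.
  1011010  ->  discard [10], keep [11010], append 00
= 1101000

Answer: 1101000 (104)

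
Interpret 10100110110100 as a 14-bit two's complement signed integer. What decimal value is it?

MSB is 1, so the value is negative. Find the magnitude:
1. Invert bits:  01011001001011
2. Add 1:        01011001001100  = 5708
3. Apply sign:   -5708

Answer: -5708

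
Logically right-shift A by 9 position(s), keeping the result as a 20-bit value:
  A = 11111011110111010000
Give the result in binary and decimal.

Logical shift right by 9: drop the bottom 9 bit(s), prepend 9 zero(s) on the left.
  11111011110111010000  ->  keep [11111011110], discard [111010000], prepend 000000000
= 00000000011111011110

Answer: 00000000011111011110 (2014)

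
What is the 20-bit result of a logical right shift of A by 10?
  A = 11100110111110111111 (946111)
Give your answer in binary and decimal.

Logical shift right by 10: drop the bottom 10 bit(s), prepend 10 zero(s) on the left.
  11100110111110111111  ->  keep [1110011011], discard [1110111111], prepend 0000000000
= 00000000001110011011

Answer: 00000000001110011011 (923)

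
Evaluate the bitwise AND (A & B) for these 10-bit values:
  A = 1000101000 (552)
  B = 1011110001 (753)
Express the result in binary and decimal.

Apply & to each column (1 only where both bits are 1):
  1000101000
& 1011110001
------------
  1000100000

Answer: 1000100000 (544)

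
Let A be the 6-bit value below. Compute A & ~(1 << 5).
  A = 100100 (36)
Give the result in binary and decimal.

Mask = ~(1 << 5) = 011111
Bit 5 of A is 1, so AND-ing with the mask clears it to 0.
  100100
& 011111
--------
  000100

Answer: 000100 (4)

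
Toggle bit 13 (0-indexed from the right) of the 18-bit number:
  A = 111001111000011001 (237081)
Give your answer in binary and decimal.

Mask = 1 << 13 = 000010000000000000
Bit 13 of A is 0; XOR with the mask flips it to 1.
  111001111000011001
^ 000010000000000000
--------------------
  111011111000011001

Answer: 111011111000011001 (245273)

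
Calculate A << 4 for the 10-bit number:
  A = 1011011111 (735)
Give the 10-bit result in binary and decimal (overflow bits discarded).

Shift left by 4: drop the top 4 bit(s), append 4 zero(s) on the right.
  1011011111  ->  discard [1011], keep [011111], append 0000
= 0111110000

Answer: 0111110000 (496)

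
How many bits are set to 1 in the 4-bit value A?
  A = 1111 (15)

1111
1-bits at positions (from bit 0 = LSB): 0, 1, 2, 3
Count = 4

Answer: 4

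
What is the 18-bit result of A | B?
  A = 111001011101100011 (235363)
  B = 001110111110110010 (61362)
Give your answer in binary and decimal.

Apply | to each column (1 where either bit is 1):
  111001011101100011
| 001110111110110010
--------------------
  111111111111110011

Answer: 111111111111110011 (262131)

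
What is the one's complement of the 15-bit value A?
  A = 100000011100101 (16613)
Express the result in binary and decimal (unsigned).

Flip each bit (0->1, 1->0):
  100000011100101
  011111100011010

Answer: 011111100011010 (16154)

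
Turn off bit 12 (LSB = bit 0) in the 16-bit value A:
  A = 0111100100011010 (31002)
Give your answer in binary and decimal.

Mask = ~(1 << 12) = 1110111111111111
Bit 12 of A is 1, so AND-ing with the mask clears it to 0.
  0111100100011010
& 1110111111111111
------------------
  0110100100011010

Answer: 0110100100011010 (26906)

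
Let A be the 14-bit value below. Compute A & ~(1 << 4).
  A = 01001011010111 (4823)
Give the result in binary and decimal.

Mask = ~(1 << 4) = 11111111101111
Bit 4 of A is 1, so AND-ing with the mask clears it to 0.
  01001011010111
& 11111111101111
----------------
  01001011000111

Answer: 01001011000111 (4807)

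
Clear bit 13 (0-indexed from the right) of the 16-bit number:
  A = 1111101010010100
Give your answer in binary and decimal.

Mask = ~(1 << 13) = 1101111111111111
Bit 13 of A is 1, so AND-ing with the mask clears it to 0.
  1111101010010100
& 1101111111111111
------------------
  1101101010010100

Answer: 1101101010010100 (55956)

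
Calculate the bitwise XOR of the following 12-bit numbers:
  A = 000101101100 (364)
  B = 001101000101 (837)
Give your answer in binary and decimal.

Apply ^ to each column (1 where bits differ):
  000101101100
^ 001101000101
--------------
  001000101001

Answer: 001000101001 (553)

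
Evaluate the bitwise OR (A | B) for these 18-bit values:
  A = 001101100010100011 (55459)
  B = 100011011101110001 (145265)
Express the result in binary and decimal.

Apply | to each column (1 where either bit is 1):
  001101100010100011
| 100011011101110001
--------------------
  101111111111110011

Answer: 101111111111110011 (196595)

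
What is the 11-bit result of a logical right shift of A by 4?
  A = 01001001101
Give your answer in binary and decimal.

Logical shift right by 4: drop the bottom 4 bit(s), prepend 4 zero(s) on the left.
  01001001101  ->  keep [0100100], discard [1101], prepend 0000
= 00000100100

Answer: 00000100100 (36)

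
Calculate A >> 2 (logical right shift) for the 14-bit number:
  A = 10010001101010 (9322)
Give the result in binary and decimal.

Logical shift right by 2: drop the bottom 2 bit(s), prepend 2 zero(s) on the left.
  10010001101010  ->  keep [100100011010], discard [10], prepend 00
= 00100100011010

Answer: 00100100011010 (2330)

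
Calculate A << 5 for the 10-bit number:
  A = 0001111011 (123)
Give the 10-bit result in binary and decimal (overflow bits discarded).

Shift left by 5: drop the top 5 bit(s), append 5 zero(s) on the right.
  0001111011  ->  discard [00011], keep [11011], append 00000
= 1101100000

Answer: 1101100000 (864)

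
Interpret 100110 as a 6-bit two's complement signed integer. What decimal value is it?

MSB is 1, so the value is negative. Find the magnitude:
1. Invert bits:  011001
2. Add 1:        011010  = 26
3. Apply sign:   -26

Answer: -26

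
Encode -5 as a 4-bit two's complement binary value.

1. Binary of +5:  0101
2. Invert bits:     1010
3. Add 1:           1011

Answer: 1011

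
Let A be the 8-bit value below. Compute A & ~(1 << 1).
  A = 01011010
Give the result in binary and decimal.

Mask = ~(1 << 1) = 11111101
Bit 1 of A is 1, so AND-ing with the mask clears it to 0.
  01011010
& 11111101
----------
  01011000

Answer: 01011000 (88)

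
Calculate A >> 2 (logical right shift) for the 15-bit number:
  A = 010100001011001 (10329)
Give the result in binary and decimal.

Logical shift right by 2: drop the bottom 2 bit(s), prepend 2 zero(s) on the left.
  010100001011001  ->  keep [0101000010110], discard [01], prepend 00
= 000101000010110

Answer: 000101000010110 (2582)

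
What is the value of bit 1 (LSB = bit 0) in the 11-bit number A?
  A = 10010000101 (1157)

Bit 1 is the 2nd from the right.
  10010000101
           ^
That bit is 0.

Answer: 0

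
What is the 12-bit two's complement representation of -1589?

1. Binary of +1589:  011000110101
2. Invert bits:     100111001010
3. Add 1:           100111001011

Answer: 100111001011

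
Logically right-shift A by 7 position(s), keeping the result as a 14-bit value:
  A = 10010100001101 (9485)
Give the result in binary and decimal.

Logical shift right by 7: drop the bottom 7 bit(s), prepend 7 zero(s) on the left.
  10010100001101  ->  keep [1001010], discard [0001101], prepend 0000000
= 00000001001010

Answer: 00000001001010 (74)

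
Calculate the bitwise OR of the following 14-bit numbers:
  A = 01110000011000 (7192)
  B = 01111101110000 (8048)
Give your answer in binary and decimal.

Apply | to each column (1 where either bit is 1):
  01110000011000
| 01111101110000
----------------
  01111101111000

Answer: 01111101111000 (8056)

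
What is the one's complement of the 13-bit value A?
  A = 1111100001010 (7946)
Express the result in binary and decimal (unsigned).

Flip each bit (0->1, 1->0):
  1111100001010
  0000011110101

Answer: 0000011110101 (245)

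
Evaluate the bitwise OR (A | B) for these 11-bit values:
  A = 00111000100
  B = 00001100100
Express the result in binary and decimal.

Apply | to each column (1 where either bit is 1):
  00111000100
| 00001100100
-------------
  00111100100

Answer: 00111100100 (484)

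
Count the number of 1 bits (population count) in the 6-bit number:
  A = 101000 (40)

101000
1-bits at positions (from bit 0 = LSB): 3, 5
Count = 2

Answer: 2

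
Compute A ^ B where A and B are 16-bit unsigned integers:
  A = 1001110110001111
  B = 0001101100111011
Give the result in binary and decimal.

Apply ^ to each column (1 where bits differ):
  1001110110001111
^ 0001101100111011
------------------
  1000011010110100

Answer: 1000011010110100 (34484)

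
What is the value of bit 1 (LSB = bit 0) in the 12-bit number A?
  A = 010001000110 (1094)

Bit 1 is the 2nd from the right.
  010001000110
            ^
That bit is 1.

Answer: 1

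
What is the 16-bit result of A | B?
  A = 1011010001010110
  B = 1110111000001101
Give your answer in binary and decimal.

Apply | to each column (1 where either bit is 1):
  1011010001010110
| 1110111000001101
------------------
  1111111001011111

Answer: 1111111001011111 (65119)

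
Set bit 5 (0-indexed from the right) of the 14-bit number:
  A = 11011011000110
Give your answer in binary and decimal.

Mask = 1 << 5 = 00000000100000
Bit 5 of A is 0, so OR-ing with the mask flips it to 1.
  11011011000110
| 00000000100000
----------------
  11011011100110

Answer: 11011011100110 (14054)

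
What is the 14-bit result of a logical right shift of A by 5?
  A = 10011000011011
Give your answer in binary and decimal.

Logical shift right by 5: drop the bottom 5 bit(s), prepend 5 zero(s) on the left.
  10011000011011  ->  keep [100110000], discard [11011], prepend 00000
= 00000100110000

Answer: 00000100110000 (304)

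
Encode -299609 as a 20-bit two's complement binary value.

1. Binary of +299609:  01001001001001011001
2. Invert bits:     10110110110110100110
3. Add 1:           10110110110110100111

Answer: 10110110110110100111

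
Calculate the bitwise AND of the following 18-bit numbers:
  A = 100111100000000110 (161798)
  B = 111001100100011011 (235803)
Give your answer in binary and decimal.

Apply & to each column (1 only where both bits are 1):
  100111100000000110
& 111001100100011011
--------------------
  100001100000000010

Answer: 100001100000000010 (137218)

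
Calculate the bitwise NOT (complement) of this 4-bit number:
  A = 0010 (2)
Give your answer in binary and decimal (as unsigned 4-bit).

Flip each bit (0->1, 1->0):
  0010
  1101

Answer: 1101 (13)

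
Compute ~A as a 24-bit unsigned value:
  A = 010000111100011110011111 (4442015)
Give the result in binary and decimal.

Flip each bit (0->1, 1->0):
  010000111100011110011111
  101111000011100001100000

Answer: 101111000011100001100000 (12335200)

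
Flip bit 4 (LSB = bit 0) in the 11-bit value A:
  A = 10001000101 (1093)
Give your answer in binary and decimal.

Mask = 1 << 4 = 00000010000
Bit 4 of A is 0; XOR with the mask flips it to 1.
  10001000101
^ 00000010000
-------------
  10001010101

Answer: 10001010101 (1109)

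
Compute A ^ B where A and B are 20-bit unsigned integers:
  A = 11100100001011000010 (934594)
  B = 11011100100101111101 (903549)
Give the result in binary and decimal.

Apply ^ to each column (1 where bits differ):
  11100100001011000010
^ 11011100100101111101
----------------------
  00111000101110111111

Answer: 00111000101110111111 (232383)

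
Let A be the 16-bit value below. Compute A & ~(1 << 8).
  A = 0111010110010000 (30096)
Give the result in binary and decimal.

Mask = ~(1 << 8) = 1111111011111111
Bit 8 of A is 1, so AND-ing with the mask clears it to 0.
  0111010110010000
& 1111111011111111
------------------
  0111010010010000

Answer: 0111010010010000 (29840)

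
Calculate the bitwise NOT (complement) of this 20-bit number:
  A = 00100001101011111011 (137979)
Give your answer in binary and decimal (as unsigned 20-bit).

Flip each bit (0->1, 1->0):
  00100001101011111011
  11011110010100000100

Answer: 11011110010100000100 (910596)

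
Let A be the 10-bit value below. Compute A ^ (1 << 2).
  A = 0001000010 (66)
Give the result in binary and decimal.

Mask = 1 << 2 = 0000000100
Bit 2 of A is 0; XOR with the mask flips it to 1.
  0001000010
^ 0000000100
------------
  0001000110

Answer: 0001000110 (70)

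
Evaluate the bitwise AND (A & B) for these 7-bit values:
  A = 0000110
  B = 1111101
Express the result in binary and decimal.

Apply & to each column (1 only where both bits are 1):
  0000110
& 1111101
---------
  0000100

Answer: 0000100 (4)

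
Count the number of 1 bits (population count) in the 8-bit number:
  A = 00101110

00101110
1-bits at positions (from bit 0 = LSB): 1, 2, 3, 5
Count = 4

Answer: 4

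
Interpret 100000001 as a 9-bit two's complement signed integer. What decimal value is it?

MSB is 1, so the value is negative. Find the magnitude:
1. Invert bits:  011111110
2. Add 1:        011111111  = 255
3. Apply sign:   -255

Answer: -255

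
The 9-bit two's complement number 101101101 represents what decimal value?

MSB is 1, so the value is negative. Find the magnitude:
1. Invert bits:  010010010
2. Add 1:        010010011  = 147
3. Apply sign:   -147

Answer: -147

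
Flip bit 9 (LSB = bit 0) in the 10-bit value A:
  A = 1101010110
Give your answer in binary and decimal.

Mask = 1 << 9 = 1000000000
Bit 9 of A is 1; XOR with the mask flips it to 0.
  1101010110
^ 1000000000
------------
  0101010110

Answer: 0101010110 (342)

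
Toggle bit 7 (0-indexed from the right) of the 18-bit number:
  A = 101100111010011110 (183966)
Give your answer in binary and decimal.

Mask = 1 << 7 = 000000000010000000
Bit 7 of A is 1; XOR with the mask flips it to 0.
  101100111010011110
^ 000000000010000000
--------------------
  101100111000011110

Answer: 101100111000011110 (183838)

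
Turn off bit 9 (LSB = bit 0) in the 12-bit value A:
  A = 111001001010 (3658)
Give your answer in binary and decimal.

Mask = ~(1 << 9) = 110111111111
Bit 9 of A is 1, so AND-ing with the mask clears it to 0.
  111001001010
& 110111111111
--------------
  110001001010

Answer: 110001001010 (3146)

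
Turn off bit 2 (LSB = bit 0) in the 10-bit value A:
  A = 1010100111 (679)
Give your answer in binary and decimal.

Mask = ~(1 << 2) = 1111111011
Bit 2 of A is 1, so AND-ing with the mask clears it to 0.
  1010100111
& 1111111011
------------
  1010100011

Answer: 1010100011 (675)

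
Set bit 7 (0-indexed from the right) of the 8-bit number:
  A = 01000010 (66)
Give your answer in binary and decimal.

Mask = 1 << 7 = 10000000
Bit 7 of A is 0, so OR-ing with the mask flips it to 1.
  01000010
| 10000000
----------
  11000010

Answer: 11000010 (194)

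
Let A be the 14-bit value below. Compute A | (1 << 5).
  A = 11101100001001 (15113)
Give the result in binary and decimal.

Mask = 1 << 5 = 00000000100000
Bit 5 of A is 0, so OR-ing with the mask flips it to 1.
  11101100001001
| 00000000100000
----------------
  11101100101001

Answer: 11101100101001 (15145)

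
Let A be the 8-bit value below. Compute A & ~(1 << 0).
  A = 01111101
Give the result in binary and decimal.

Mask = ~(1 << 0) = 11111110
Bit 0 of A is 1, so AND-ing with the mask clears it to 0.
  01111101
& 11111110
----------
  01111100

Answer: 01111100 (124)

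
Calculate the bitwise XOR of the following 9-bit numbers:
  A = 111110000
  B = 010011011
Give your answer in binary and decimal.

Apply ^ to each column (1 where bits differ):
  111110000
^ 010011011
-----------
  101101011

Answer: 101101011 (363)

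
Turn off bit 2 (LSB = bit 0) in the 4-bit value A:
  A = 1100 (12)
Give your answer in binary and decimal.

Mask = ~(1 << 2) = 1011
Bit 2 of A is 1, so AND-ing with the mask clears it to 0.
  1100
& 1011
------
  1000

Answer: 1000 (8)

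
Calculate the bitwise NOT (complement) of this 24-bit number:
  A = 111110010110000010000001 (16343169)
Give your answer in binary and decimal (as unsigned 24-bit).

Flip each bit (0->1, 1->0):
  111110010110000010000001
  000001101001111101111110

Answer: 000001101001111101111110 (434046)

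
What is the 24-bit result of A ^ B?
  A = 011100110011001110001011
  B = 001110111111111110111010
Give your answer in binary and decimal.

Apply ^ to each column (1 where bits differ):
  011100110011001110001011
^ 001110111111111110111010
--------------------------
  010010001100110000110001

Answer: 010010001100110000110001 (4770865)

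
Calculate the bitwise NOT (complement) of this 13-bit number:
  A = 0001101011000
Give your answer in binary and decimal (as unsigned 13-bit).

Flip each bit (0->1, 1->0):
  0001101011000
  1110010100111

Answer: 1110010100111 (7335)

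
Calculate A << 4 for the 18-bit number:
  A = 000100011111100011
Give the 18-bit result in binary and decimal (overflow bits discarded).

Shift left by 4: drop the top 4 bit(s), append 4 zero(s) on the right.
  000100011111100011  ->  discard [0001], keep [00011111100011], append 0000
= 000111111000110000

Answer: 000111111000110000 (32304)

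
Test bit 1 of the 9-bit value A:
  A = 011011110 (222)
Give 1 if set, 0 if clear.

Bit 1 is the 2nd from the right.
  011011110
         ^
That bit is 1.

Answer: 1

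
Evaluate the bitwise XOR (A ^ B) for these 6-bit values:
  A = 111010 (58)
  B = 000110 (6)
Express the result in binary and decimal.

Apply ^ to each column (1 where bits differ):
  111010
^ 000110
--------
  111100

Answer: 111100 (60)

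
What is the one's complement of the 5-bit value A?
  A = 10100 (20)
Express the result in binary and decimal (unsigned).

Flip each bit (0->1, 1->0):
  10100
  01011

Answer: 01011 (11)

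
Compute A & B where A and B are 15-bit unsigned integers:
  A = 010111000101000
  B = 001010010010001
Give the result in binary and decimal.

Apply & to each column (1 only where both bits are 1):
  010111000101000
& 001010010010001
-----------------
  000010000000000

Answer: 000010000000000 (1024)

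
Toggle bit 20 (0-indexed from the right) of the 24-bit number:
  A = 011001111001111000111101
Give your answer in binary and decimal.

Mask = 1 << 20 = 000100000000000000000000
Bit 20 of A is 0; XOR with the mask flips it to 1.
  011001111001111000111101
^ 000100000000000000000000
--------------------------
  011101111001111000111101

Answer: 011101111001111000111101 (7839293)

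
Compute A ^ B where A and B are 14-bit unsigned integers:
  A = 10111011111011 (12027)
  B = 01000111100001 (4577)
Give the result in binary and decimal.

Apply ^ to each column (1 where bits differ):
  10111011111011
^ 01000111100001
----------------
  11111100011010

Answer: 11111100011010 (16154)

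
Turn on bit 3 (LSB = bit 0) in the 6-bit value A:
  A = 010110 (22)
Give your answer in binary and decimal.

Mask = 1 << 3 = 001000
Bit 3 of A is 0, so OR-ing with the mask flips it to 1.
  010110
| 001000
--------
  011110

Answer: 011110 (30)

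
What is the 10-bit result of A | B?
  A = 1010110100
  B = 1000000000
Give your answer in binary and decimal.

Apply | to each column (1 where either bit is 1):
  1010110100
| 1000000000
------------
  1010110100

Answer: 1010110100 (692)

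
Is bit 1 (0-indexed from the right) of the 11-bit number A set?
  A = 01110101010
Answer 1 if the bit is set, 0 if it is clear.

Bit 1 is the 2nd from the right.
  01110101010
           ^
That bit is 1.

Answer: 1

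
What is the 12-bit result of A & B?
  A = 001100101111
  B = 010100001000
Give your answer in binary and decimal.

Apply & to each column (1 only where both bits are 1):
  001100101111
& 010100001000
--------------
  000100001000

Answer: 000100001000 (264)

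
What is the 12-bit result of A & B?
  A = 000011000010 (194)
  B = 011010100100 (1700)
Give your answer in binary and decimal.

Apply & to each column (1 only where both bits are 1):
  000011000010
& 011010100100
--------------
  000010000000

Answer: 000010000000 (128)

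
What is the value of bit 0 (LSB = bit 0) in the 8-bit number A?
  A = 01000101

Bit 0 is the 1st from the right.
  01000101
         ^
That bit is 1.

Answer: 1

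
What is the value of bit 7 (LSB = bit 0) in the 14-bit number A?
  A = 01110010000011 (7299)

Bit 7 is the 8th from the right.
  01110010000011
        ^
That bit is 1.

Answer: 1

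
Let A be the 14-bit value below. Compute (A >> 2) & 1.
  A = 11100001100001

Bit 2 is the 3rd from the right.
  11100001100001
             ^
That bit is 0.

Answer: 0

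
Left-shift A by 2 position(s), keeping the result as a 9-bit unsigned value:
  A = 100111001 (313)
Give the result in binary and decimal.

Shift left by 2: drop the top 2 bit(s), append 2 zero(s) on the right.
  100111001  ->  discard [10], keep [0111001], append 00
= 011100100

Answer: 011100100 (228)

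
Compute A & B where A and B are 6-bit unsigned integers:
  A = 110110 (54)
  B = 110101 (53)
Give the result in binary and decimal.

Apply & to each column (1 only where both bits are 1):
  110110
& 110101
--------
  110100

Answer: 110100 (52)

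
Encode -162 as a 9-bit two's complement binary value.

1. Binary of +162:  010100010
2. Invert bits:     101011101
3. Add 1:           101011110

Answer: 101011110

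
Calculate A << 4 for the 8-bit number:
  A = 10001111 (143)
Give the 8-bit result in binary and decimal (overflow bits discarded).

Shift left by 4: drop the top 4 bit(s), append 4 zero(s) on the right.
  10001111  ->  discard [1000], keep [1111], append 0000
= 11110000

Answer: 11110000 (240)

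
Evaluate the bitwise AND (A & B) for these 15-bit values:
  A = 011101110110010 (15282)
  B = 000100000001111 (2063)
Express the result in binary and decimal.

Apply & to each column (1 only where both bits are 1):
  011101110110010
& 000100000001111
-----------------
  000100000000010

Answer: 000100000000010 (2050)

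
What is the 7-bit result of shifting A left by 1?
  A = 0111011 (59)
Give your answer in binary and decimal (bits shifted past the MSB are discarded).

Shift left by 1: drop the top 1 bit(s), append 1 zero(s) on the right.
  0111011  ->  discard [0], keep [111011], append 0
= 1110110

Answer: 1110110 (118)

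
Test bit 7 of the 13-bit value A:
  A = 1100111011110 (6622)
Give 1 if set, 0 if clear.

Bit 7 is the 8th from the right.
  1100111011110
       ^
That bit is 1.

Answer: 1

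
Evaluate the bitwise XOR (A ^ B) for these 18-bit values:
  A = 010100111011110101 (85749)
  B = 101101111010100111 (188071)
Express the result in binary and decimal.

Apply ^ to each column (1 where bits differ):
  010100111011110101
^ 101101111010100111
--------------------
  111001000001010010

Answer: 111001000001010010 (233554)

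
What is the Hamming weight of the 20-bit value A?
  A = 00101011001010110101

00101011001010110101
1-bits at positions (from bit 0 = LSB): 0, 2, 4, 5, 7, 9, 12, 13, 15, 17
Count = 10

Answer: 10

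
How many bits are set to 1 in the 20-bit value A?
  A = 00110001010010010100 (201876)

00110001010010010100
1-bits at positions (from bit 0 = LSB): 2, 4, 7, 10, 12, 16, 17
Count = 7

Answer: 7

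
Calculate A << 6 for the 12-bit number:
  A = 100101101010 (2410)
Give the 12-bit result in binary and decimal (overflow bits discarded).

Shift left by 6: drop the top 6 bit(s), append 6 zero(s) on the right.
  100101101010  ->  discard [100101], keep [101010], append 000000
= 101010000000

Answer: 101010000000 (2688)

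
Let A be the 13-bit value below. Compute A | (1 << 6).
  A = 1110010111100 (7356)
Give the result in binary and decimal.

Mask = 1 << 6 = 0000001000000
Bit 6 of A is 0, so OR-ing with the mask flips it to 1.
  1110010111100
| 0000001000000
---------------
  1110011111100

Answer: 1110011111100 (7420)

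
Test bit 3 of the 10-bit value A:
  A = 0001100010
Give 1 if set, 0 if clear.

Bit 3 is the 4th from the right.
  0001100010
        ^
That bit is 0.

Answer: 0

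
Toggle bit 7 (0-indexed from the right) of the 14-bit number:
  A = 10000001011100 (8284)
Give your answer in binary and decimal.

Mask = 1 << 7 = 00000010000000
Bit 7 of A is 0; XOR with the mask flips it to 1.
  10000001011100
^ 00000010000000
----------------
  10000011011100

Answer: 10000011011100 (8412)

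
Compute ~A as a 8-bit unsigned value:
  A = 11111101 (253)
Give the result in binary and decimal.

Flip each bit (0->1, 1->0):
  11111101
  00000010

Answer: 00000010 (2)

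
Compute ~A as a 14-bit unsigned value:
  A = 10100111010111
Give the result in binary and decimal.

Flip each bit (0->1, 1->0):
  10100111010111
  01011000101000

Answer: 01011000101000 (5672)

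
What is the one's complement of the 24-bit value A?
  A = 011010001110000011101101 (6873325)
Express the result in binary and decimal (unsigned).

Flip each bit (0->1, 1->0):
  011010001110000011101101
  100101110001111100010010

Answer: 100101110001111100010010 (9903890)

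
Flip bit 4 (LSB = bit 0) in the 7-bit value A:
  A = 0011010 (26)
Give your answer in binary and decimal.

Mask = 1 << 4 = 0010000
Bit 4 of A is 1; XOR with the mask flips it to 0.
  0011010
^ 0010000
---------
  0001010

Answer: 0001010 (10)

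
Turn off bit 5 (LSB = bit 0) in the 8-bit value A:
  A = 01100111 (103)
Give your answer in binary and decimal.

Mask = ~(1 << 5) = 11011111
Bit 5 of A is 1, so AND-ing with the mask clears it to 0.
  01100111
& 11011111
----------
  01000111

Answer: 01000111 (71)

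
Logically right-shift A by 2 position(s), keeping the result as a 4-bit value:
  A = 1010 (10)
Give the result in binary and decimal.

Logical shift right by 2: drop the bottom 2 bit(s), prepend 2 zero(s) on the left.
  1010  ->  keep [10], discard [10], prepend 00
= 0010

Answer: 0010 (2)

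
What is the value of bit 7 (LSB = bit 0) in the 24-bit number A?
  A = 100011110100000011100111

Bit 7 is the 8th from the right.
  100011110100000011100111
                  ^
That bit is 1.

Answer: 1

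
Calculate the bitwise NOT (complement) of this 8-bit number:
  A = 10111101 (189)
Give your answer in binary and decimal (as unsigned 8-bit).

Flip each bit (0->1, 1->0):
  10111101
  01000010

Answer: 01000010 (66)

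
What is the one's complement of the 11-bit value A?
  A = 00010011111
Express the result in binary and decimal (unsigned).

Flip each bit (0->1, 1->0):
  00010011111
  11101100000

Answer: 11101100000 (1888)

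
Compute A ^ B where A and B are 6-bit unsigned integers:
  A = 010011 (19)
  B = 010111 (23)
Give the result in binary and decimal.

Apply ^ to each column (1 where bits differ):
  010011
^ 010111
--------
  000100

Answer: 000100 (4)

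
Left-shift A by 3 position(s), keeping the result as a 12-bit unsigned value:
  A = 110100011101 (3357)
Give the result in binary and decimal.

Shift left by 3: drop the top 3 bit(s), append 3 zero(s) on the right.
  110100011101  ->  discard [110], keep [100011101], append 000
= 100011101000

Answer: 100011101000 (2280)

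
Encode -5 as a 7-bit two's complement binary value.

1. Binary of +5:  0000101
2. Invert bits:     1111010
3. Add 1:           1111011

Answer: 1111011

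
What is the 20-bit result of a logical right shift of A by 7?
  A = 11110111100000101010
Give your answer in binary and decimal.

Logical shift right by 7: drop the bottom 7 bit(s), prepend 7 zero(s) on the left.
  11110111100000101010  ->  keep [1111011110000], discard [0101010], prepend 0000000
= 00000001111011110000

Answer: 00000001111011110000 (7920)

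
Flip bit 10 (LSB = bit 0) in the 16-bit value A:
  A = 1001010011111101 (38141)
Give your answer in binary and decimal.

Mask = 1 << 10 = 0000010000000000
Bit 10 of A is 1; XOR with the mask flips it to 0.
  1001010011111101
^ 0000010000000000
------------------
  1001000011111101

Answer: 1001000011111101 (37117)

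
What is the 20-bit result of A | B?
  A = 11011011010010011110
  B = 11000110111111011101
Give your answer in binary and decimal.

Apply | to each column (1 where either bit is 1):
  11011011010010011110
| 11000110111111011101
----------------------
  11011111111111011111

Answer: 11011111111111011111 (917471)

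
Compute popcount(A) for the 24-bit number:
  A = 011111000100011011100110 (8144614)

011111000100011011100110
1-bits at positions (from bit 0 = LSB): 1, 2, 5, 6, 7, 9, 10, 14, 18, 19, 20, 21, 22
Count = 13

Answer: 13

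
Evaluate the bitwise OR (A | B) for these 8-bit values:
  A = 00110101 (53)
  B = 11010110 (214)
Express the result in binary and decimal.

Apply | to each column (1 where either bit is 1):
  00110101
| 11010110
----------
  11110111

Answer: 11110111 (247)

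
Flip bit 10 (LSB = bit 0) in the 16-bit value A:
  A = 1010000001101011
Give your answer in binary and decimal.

Mask = 1 << 10 = 0000010000000000
Bit 10 of A is 0; XOR with the mask flips it to 1.
  1010000001101011
^ 0000010000000000
------------------
  1010010001101011

Answer: 1010010001101011 (42091)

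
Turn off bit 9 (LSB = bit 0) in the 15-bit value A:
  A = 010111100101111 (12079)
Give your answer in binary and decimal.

Mask = ~(1 << 9) = 111110111111111
Bit 9 of A is 1, so AND-ing with the mask clears it to 0.
  010111100101111
& 111110111111111
-----------------
  010110100101111

Answer: 010110100101111 (11567)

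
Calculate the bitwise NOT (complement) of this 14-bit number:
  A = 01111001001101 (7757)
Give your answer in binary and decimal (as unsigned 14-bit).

Flip each bit (0->1, 1->0):
  01111001001101
  10000110110010

Answer: 10000110110010 (8626)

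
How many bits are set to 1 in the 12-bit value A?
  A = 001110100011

001110100011
1-bits at positions (from bit 0 = LSB): 0, 1, 5, 7, 8, 9
Count = 6

Answer: 6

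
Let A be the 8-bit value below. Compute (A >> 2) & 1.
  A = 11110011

Bit 2 is the 3rd from the right.
  11110011
       ^
That bit is 0.

Answer: 0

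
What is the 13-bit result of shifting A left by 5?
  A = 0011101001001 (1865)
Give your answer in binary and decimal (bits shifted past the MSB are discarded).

Shift left by 5: drop the top 5 bit(s), append 5 zero(s) on the right.
  0011101001001  ->  discard [00111], keep [01001001], append 00000
= 0100100100000

Answer: 0100100100000 (2336)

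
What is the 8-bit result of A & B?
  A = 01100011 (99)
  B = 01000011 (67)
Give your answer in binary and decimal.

Apply & to each column (1 only where both bits are 1):
  01100011
& 01000011
----------
  01000011

Answer: 01000011 (67)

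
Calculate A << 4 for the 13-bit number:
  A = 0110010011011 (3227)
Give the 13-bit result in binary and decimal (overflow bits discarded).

Shift left by 4: drop the top 4 bit(s), append 4 zero(s) on the right.
  0110010011011  ->  discard [0110], keep [010011011], append 0000
= 0100110110000

Answer: 0100110110000 (2480)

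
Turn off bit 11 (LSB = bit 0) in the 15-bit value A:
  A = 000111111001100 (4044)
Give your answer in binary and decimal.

Mask = ~(1 << 11) = 111011111111111
Bit 11 of A is 1, so AND-ing with the mask clears it to 0.
  000111111001100
& 111011111111111
-----------------
  000011111001100

Answer: 000011111001100 (1996)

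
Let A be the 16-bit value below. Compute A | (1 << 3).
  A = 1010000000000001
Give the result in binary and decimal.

Mask = 1 << 3 = 0000000000001000
Bit 3 of A is 0, so OR-ing with the mask flips it to 1.
  1010000000000001
| 0000000000001000
------------------
  1010000000001001

Answer: 1010000000001001 (40969)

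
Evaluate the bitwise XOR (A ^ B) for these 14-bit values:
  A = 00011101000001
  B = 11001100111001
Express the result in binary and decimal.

Apply ^ to each column (1 where bits differ):
  00011101000001
^ 11001100111001
----------------
  11010001111000

Answer: 11010001111000 (13432)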